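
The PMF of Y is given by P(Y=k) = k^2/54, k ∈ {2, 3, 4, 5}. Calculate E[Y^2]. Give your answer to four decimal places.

18.1111

E[Y^2] = Σ y^2·P(Y=y)
 = 4·2/27 + 9·1/6 + 16·8/27 + 25·25/54
 = 8/27 + 3/2 + 128/27 + 625/54
 = 163/9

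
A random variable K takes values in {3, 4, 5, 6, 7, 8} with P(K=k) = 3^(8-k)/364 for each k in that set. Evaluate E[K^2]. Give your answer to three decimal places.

E[K^2] = Σ k^2·P(K=k)
 = 9·243/364 + 16·81/364 + 25·27/364 + 36·9/364 + 49·3/364 + 64·1/364
 = 2187/364 + 324/91 + 675/364 + 81/91 + 21/52 + 16/91
 = 361/28

12.893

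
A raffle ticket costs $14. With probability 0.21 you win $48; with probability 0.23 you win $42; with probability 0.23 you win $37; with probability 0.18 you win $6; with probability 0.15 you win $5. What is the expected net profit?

16.08

E[payout] = 48·0.21 + 42·0.23 + 37·0.23 + 6·0.18 + 5·0.15
 = 10.08 + 9.66 + 8.51 + 1.08 + 0.75
 = 30.08
Net = 30.08 - 14 = 16.08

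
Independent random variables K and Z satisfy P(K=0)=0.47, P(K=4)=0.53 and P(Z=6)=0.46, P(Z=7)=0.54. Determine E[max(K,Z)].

E[max(K,Z)] = Σ_k Σ_z max(k,z) · P(K=k)P(Z=z)
 = 6·0.2162 + 7·0.2538 + 6·0.2438 + 7·0.2862
 = 1.2972 + 1.7766 + 1.4628 + 2.0034
 = 6.54

6.54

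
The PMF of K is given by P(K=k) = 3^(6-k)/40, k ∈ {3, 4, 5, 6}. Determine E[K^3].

E[K^3] = Σ k^3·P(K=k)
 = 27·27/40 + 64·9/40 + 125·3/40 + 216·1/40
 = 729/40 + 72/5 + 75/8 + 27/5
 = 237/5

47.4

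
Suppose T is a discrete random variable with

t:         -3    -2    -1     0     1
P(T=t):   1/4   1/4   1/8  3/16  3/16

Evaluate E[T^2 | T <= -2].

P(T <= -2) = 1/4 + 1/4 = 1/2.
E[T^2 | T <= -2] = [9·1/4 + 4·1/4] / (1/2)
 = 13/4 / (1/2)
 = 13/2

6.5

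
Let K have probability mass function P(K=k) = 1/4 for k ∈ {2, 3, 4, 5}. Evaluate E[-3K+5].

-5.5

E[-3K+5] = Σ (-3k+5)·P(K=k)
 = (-1)·1/4 + (-4)·1/4 + (-7)·1/4 + (-10)·1/4
 = (-1/4) + (-1) + (-7/4) + (-5/2)
 = -11/2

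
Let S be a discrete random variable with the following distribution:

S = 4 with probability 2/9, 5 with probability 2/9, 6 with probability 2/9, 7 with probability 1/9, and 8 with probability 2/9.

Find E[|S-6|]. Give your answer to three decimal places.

1.222

E[|S-6|] = Σ |s-6|·P(S=s)
 = 2·2/9 + 1·2/9 + 0·2/9 + 1·1/9 + 2·2/9
 = 4/9 + 2/9 + 0 + 1/9 + 4/9
 = 11/9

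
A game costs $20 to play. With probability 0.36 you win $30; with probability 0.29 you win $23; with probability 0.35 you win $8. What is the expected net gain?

E[payout] = 30·0.36 + 23·0.29 + 8·0.35
 = 10.8 + 6.67 + 2.8
 = 20.27
Net = 20.27 - 20 = 0.27

0.27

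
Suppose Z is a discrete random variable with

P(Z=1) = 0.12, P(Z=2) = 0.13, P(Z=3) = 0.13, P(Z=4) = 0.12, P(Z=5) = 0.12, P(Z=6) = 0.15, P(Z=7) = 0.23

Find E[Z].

E[Z] = Σ z·P(Z=z)
 = 1·0.12 + 2·0.13 + 3·0.13 + 4·0.12 + 5·0.12 + 6·0.15 + 7·0.23
 = 0.12 + 0.26 + 0.39 + 0.48 + 0.6 + 0.9 + 1.61
 = 4.36

4.36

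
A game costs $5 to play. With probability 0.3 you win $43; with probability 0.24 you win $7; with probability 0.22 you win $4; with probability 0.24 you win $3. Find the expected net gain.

11.18

E[payout] = 43·0.3 + 7·0.24 + 4·0.22 + 3·0.24
 = 12.9 + 1.68 + 0.88 + 0.72
 = 16.18
Net = 16.18 - 5 = 11.18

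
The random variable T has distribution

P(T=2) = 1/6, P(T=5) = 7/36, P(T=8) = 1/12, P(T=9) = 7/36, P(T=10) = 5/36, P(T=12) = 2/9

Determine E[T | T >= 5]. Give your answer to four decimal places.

8.9333

P(T >= 5) = 7/36 + 1/12 + 7/36 + 5/36 + 2/9 = 5/6.
E[T | T >= 5] = [5·7/36 + 8·1/12 + 9·7/36 + 10·5/36 + 12·2/9] / (5/6)
 = 67/9 / (5/6)
 = 134/15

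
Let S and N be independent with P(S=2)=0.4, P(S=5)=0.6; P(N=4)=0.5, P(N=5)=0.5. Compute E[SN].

17.1

E[SN] = Σ_s Σ_n sn · P(S=s)P(N=n)
 = 8·0.2 + 10·0.2 + 20·0.3 + 25·0.3
 = 1.6 + 2 + 6 + 7.5
 = 17.1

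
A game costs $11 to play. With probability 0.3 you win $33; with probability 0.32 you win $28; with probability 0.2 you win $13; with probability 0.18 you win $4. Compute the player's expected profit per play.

11.18

E[payout] = 33·0.3 + 28·0.32 + 13·0.2 + 4·0.18
 = 9.9 + 8.96 + 2.6 + 0.72
 = 22.18
Net = 22.18 - 11 = 11.18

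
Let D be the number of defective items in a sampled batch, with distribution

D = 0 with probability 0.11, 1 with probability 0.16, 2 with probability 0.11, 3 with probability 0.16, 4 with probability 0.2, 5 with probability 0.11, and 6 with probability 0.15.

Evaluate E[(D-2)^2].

E[(D-2)^2] = Σ (d-2)^2·P(D=d)
 = 4·0.11 + 1·0.16 + 0·0.11 + 1·0.16 + 4·0.2 + 9·0.11 + 16·0.15
 = 0.44 + 0.16 + 0 + 0.16 + 0.8 + 0.99 + 2.4
 = 4.95

4.95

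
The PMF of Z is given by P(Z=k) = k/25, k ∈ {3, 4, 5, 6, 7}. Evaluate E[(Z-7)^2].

4.4

E[(Z-7)^2] = Σ (z-7)^2·P(Z=z)
 = 16·3/25 + 9·4/25 + 4·1/5 + 1·6/25 + 0·7/25
 = 48/25 + 36/25 + 4/5 + 6/25 + 0
 = 22/5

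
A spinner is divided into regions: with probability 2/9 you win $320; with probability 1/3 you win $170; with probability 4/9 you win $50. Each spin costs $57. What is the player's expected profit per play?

93

E[payout] = 320·2/9 + 170·1/3 + 50·4/9
 = 640/9 + 170/3 + 200/9
 = 150
Net = 150 - 57 = 93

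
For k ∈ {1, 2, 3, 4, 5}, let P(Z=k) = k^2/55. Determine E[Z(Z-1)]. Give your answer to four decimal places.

13.7091

E[Z(Z-1)] = Σ z(z-1)·P(Z=z)
 = 0·1/55 + 2·4/55 + 6·9/55 + 12·16/55 + 20·5/11
 = 0 + 8/55 + 54/55 + 192/55 + 100/11
 = 754/55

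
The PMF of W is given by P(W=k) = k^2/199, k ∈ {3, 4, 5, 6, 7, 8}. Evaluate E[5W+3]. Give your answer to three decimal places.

E[5W+3] = Σ (5w+3)·P(W=w)
 = 18·9/199 + 23·16/199 + 28·25/199 + 33·36/199 + 38·49/199 + 43·64/199
 = 162/199 + 368/199 + 700/199 + 1188/199 + 1862/199 + 2752/199
 = 7032/199

35.337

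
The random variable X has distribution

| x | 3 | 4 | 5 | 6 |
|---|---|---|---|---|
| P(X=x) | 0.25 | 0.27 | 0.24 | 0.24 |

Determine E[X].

4.47

E[X] = Σ x·P(X=x)
 = 3·0.25 + 4·0.27 + 5·0.24 + 6·0.24
 = 0.75 + 1.08 + 1.2 + 1.44
 = 4.47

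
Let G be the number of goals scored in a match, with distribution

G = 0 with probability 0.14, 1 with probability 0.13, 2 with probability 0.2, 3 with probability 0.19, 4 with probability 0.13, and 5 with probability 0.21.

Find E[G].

2.67

E[G] = Σ g·P(G=g)
 = 0·0.14 + 1·0.13 + 2·0.2 + 3·0.19 + 4·0.13 + 5·0.21
 = 0 + 0.13 + 0.4 + 0.57 + 0.52 + 1.05
 = 2.67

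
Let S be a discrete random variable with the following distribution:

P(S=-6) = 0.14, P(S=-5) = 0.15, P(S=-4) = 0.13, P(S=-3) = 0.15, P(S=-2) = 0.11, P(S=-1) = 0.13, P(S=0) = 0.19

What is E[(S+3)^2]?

4.33

E[(S+3)^2] = Σ (s+3)^2·P(S=s)
 = 9·0.14 + 4·0.15 + 1·0.13 + 0·0.15 + 1·0.11 + 4·0.13 + 9·0.19
 = 1.26 + 0.6 + 0.13 + 0 + 0.11 + 0.52 + 1.71
 = 4.33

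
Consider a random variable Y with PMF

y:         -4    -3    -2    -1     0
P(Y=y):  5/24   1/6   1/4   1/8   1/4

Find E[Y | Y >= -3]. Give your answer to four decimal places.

-1.4211

P(Y >= -3) = 1/6 + 1/4 + 1/8 + 1/4 = 19/24.
E[Y | Y >= -3] = [(-3)·1/6 + (-2)·1/4 + (-1)·1/8 + 0·1/4] / (19/24)
 = -9/8 / (19/24)
 = -27/19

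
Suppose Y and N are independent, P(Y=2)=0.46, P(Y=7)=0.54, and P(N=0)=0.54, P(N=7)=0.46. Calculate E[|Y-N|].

E[|Y-N|] = Σ_y Σ_n |y-n| · P(Y=y)P(N=n)
 = 2·0.2484 + 5·0.2116 + 7·0.2916 + 0·0.2484
 = 0.4968 + 1.058 + 2.0412 + 0
 = 3.596

3.596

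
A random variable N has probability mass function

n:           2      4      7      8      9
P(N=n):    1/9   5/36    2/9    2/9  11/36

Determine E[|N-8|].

1.75

E[|N-8|] = Σ |n-8|·P(N=n)
 = 6·1/9 + 4·5/36 + 1·2/9 + 0·2/9 + 1·11/36
 = 2/3 + 5/9 + 2/9 + 0 + 11/36
 = 7/4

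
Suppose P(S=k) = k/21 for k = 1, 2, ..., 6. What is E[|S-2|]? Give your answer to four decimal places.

E[|S-2|] = Σ |s-2|·P(S=s)
 = 1·1/21 + 0·2/21 + 1·1/7 + 2·4/21 + 3·5/21 + 4·2/7
 = 1/21 + 0 + 1/7 + 8/21 + 5/7 + 8/7
 = 17/7

2.4286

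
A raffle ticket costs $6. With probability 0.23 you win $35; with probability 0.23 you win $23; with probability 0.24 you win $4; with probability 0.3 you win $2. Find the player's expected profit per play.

E[payout] = 35·0.23 + 23·0.23 + 4·0.24 + 2·0.3
 = 8.05 + 5.29 + 0.96 + 0.6
 = 14.9
Net = 14.9 - 6 = 8.9

8.9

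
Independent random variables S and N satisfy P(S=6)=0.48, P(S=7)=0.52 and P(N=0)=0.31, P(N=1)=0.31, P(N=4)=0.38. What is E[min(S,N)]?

E[min(S,N)] = Σ_s Σ_n min(s,n) · P(S=s)P(N=n)
 = 0·0.1488 + 1·0.1488 + 4·0.1824 + 0·0.1612 + 1·0.1612 + 4·0.1976
 = 0 + 0.1488 + 0.7296 + 0 + 0.1612 + 0.7904
 = 1.83

1.83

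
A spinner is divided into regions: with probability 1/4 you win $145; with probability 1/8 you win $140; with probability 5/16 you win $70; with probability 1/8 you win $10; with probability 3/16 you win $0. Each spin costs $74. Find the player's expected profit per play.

E[payout] = 145·1/4 + 140·1/8 + 70·5/16 + 10·1/8 + 0·3/16
 = 145/4 + 35/2 + 175/8 + 5/4 + 0
 = 615/8
Net = 615/8 - 74 = 23/8

2.875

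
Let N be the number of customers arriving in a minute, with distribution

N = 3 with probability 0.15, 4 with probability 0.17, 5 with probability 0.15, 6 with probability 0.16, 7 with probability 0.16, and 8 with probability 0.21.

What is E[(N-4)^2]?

E[(N-4)^2] = Σ (n-4)^2·P(N=n)
 = 1·0.15 + 0·0.17 + 1·0.15 + 4·0.16 + 9·0.16 + 16·0.21
 = 0.15 + 0 + 0.15 + 0.64 + 1.44 + 3.36
 = 5.74

5.74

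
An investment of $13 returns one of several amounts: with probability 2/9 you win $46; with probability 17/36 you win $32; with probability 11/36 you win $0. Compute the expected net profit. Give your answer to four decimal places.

12.3333

E[payout] = 46·2/9 + 32·17/36 + 0·11/36
 = 92/9 + 136/9 + 0
 = 76/3
Net = 76/3 - 13 = 37/3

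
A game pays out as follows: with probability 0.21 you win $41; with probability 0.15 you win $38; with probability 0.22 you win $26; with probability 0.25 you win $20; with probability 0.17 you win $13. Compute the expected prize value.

E[payout] = 41·0.21 + 38·0.15 + 26·0.22 + 20·0.25 + 13·0.17
 = 8.61 + 5.7 + 5.72 + 5 + 2.21
 = 27.24

27.24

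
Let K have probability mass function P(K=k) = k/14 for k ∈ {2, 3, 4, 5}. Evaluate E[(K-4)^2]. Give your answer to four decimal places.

1.1429

E[(K-4)^2] = Σ (k-4)^2·P(K=k)
 = 4·1/7 + 1·3/14 + 0·2/7 + 1·5/14
 = 4/7 + 3/14 + 0 + 5/14
 = 8/7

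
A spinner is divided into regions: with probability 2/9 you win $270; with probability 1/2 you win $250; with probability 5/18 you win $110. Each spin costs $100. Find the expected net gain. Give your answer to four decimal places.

115.5556

E[payout] = 270·2/9 + 250·1/2 + 110·5/18
 = 60 + 125 + 275/9
 = 1940/9
Net = 1940/9 - 100 = 1040/9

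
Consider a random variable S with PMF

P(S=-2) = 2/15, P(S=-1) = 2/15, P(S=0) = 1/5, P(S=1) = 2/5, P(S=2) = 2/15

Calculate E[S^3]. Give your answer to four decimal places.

E[S^3] = Σ s^3·P(S=s)
 = (-8)·2/15 + (-1)·2/15 + 0·1/5 + 1·2/5 + 8·2/15
 = (-16/15) + (-2/15) + 0 + 2/5 + 16/15
 = 4/15

0.2667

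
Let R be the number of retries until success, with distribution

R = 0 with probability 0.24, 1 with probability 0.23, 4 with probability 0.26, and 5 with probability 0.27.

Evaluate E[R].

2.62

E[R] = Σ r·P(R=r)
 = 0·0.24 + 1·0.23 + 4·0.26 + 5·0.27
 = 0 + 0.23 + 1.04 + 1.35
 = 2.62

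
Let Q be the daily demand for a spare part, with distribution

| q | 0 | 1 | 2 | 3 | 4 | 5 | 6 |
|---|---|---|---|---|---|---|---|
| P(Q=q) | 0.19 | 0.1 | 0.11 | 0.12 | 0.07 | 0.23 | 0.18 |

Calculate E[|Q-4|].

1.99

E[|Q-4|] = Σ |q-4|·P(Q=q)
 = 4·0.19 + 3·0.1 + 2·0.11 + 1·0.12 + 0·0.07 + 1·0.23 + 2·0.18
 = 0.76 + 0.3 + 0.22 + 0.12 + 0 + 0.23 + 0.36
 = 1.99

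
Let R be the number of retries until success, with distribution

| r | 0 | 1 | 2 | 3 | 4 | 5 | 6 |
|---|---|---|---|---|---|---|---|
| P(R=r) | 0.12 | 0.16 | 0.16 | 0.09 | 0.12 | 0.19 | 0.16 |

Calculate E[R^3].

69.86

E[R^3] = Σ r^3·P(R=r)
 = 0·0.12 + 1·0.16 + 8·0.16 + 27·0.09 + 64·0.12 + 125·0.19 + 216·0.16
 = 0 + 0.16 + 1.28 + 2.43 + 7.68 + 23.75 + 34.56
 = 69.86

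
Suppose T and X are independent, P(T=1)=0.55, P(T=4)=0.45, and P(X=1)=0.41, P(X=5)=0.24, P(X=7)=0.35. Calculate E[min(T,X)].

E[min(T,X)] = Σ_t Σ_x min(t,x) · P(T=t)P(X=x)
 = 1·0.2255 + 1·0.132 + 1·0.1925 + 1·0.1845 + 4·0.108 + 4·0.1575
 = 0.2255 + 0.132 + 0.1925 + 0.1845 + 0.432 + 0.63
 = 1.7965

1.7965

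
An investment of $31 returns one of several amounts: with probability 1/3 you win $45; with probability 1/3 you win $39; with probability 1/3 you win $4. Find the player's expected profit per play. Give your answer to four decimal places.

-1.6667

E[payout] = 45·1/3 + 39·1/3 + 4·1/3
 = 15 + 13 + 4/3
 = 88/3
Net = 88/3 - 31 = -5/3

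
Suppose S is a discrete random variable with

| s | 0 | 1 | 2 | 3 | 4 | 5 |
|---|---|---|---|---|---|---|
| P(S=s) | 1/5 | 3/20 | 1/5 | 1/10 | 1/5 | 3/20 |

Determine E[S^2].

8.8

E[S^2] = Σ s^2·P(S=s)
 = 0·1/5 + 1·3/20 + 4·1/5 + 9·1/10 + 16·1/5 + 25·3/20
 = 0 + 3/20 + 4/5 + 9/10 + 16/5 + 15/4
 = 44/5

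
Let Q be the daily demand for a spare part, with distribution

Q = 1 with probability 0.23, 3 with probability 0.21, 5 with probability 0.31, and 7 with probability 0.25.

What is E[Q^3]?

130.4

E[Q^3] = Σ q^3·P(Q=q)
 = 1·0.23 + 27·0.21 + 125·0.31 + 343·0.25
 = 0.23 + 5.67 + 38.75 + 85.75
 = 130.4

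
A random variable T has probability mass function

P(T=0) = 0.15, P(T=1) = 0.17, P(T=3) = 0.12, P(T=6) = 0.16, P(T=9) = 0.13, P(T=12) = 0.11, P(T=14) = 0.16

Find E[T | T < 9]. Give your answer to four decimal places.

P(T < 9) = 0.15 + 0.17 + 0.12 + 0.16 = 0.6.
E[T | T < 9] = [0·0.15 + 1·0.17 + 3·0.12 + 6·0.16] / 0.6
 = 1.49 / 0.6
 = 149/60

2.4833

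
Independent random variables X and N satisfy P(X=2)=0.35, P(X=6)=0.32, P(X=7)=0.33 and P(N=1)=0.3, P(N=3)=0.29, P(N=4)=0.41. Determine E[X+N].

7.74

E[X+N] = Σ_x Σ_n (x+n) · P(X=x)P(N=n)
 = 3·0.105 + 5·0.1015 + 6·0.1435 + 7·0.096 + 9·0.0928 + 10·0.1312 + 8·0.099 + 10·0.0957 + 11·0.1353
 = 0.315 + 0.5075 + 0.861 + 0.672 + 0.8352 + 1.312 + 0.792 + 0.957 + 1.4883
 = 7.74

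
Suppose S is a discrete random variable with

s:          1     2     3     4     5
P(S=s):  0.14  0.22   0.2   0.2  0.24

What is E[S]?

E[S] = Σ s·P(S=s)
 = 1·0.14 + 2·0.22 + 3·0.2 + 4·0.2 + 5·0.24
 = 0.14 + 0.44 + 0.6 + 0.8 + 1.2
 = 3.18

3.18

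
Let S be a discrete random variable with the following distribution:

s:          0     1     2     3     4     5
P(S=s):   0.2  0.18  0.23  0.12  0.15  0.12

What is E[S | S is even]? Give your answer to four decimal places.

P(S is even) = 0.2 + 0.23 + 0.15 = 0.58.
E[S | S is even] = [0·0.2 + 2·0.23 + 4·0.15] / 0.58
 = 1.06 / 0.58
 = 53/29

1.8276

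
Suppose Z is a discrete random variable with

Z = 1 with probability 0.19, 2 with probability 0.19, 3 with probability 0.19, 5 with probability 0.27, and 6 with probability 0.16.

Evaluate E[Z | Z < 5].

P(Z < 5) = 0.19 + 0.19 + 0.19 = 0.57.
E[Z | Z < 5] = [1·0.19 + 2·0.19 + 3·0.19] / 0.57
 = 1.14 / 0.57
 = 2

2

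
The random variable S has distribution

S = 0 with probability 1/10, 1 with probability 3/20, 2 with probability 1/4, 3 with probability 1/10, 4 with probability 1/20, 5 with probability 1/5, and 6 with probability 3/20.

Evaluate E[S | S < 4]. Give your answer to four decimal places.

P(S < 4) = 1/10 + 3/20 + 1/4 + 1/10 = 3/5.
E[S | S < 4] = [0·1/10 + 1·3/20 + 2·1/4 + 3·1/10] / (3/5)
 = 19/20 / (3/5)
 = 19/12

1.5833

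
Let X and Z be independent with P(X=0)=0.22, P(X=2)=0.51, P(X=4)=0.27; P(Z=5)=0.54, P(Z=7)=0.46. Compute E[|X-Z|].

3.82

E[|X-Z|] = Σ_x Σ_z |x-z| · P(X=x)P(Z=z)
 = 5·0.1188 + 7·0.1012 + 3·0.2754 + 5·0.2346 + 1·0.1458 + 3·0.1242
 = 0.594 + 0.7084 + 0.8262 + 1.173 + 0.1458 + 0.3726
 = 3.82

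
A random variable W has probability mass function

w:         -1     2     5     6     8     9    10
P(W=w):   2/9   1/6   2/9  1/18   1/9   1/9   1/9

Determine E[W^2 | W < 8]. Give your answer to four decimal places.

12.6667

P(W < 8) = 2/9 + 1/6 + 2/9 + 1/18 = 2/3.
E[W^2 | W < 8] = [1·2/9 + 4·1/6 + 25·2/9 + 36·1/18] / (2/3)
 = 76/9 / (2/3)
 = 38/3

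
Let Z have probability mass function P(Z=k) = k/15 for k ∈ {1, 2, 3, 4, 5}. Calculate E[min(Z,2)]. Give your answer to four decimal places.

E[min(Z,2)] = Σ min(z,2)·P(Z=z)
 = 1·1/15 + 2·2/15 + 2·1/5 + 2·4/15 + 2·1/3
 = 1/15 + 4/15 + 2/5 + 8/15 + 2/3
 = 29/15

1.9333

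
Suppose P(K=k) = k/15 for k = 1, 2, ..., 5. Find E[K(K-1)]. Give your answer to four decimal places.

E[K(K-1)] = Σ k(k-1)·P(K=k)
 = 0·1/15 + 2·2/15 + 6·1/5 + 12·4/15 + 20·1/3
 = 0 + 4/15 + 6/5 + 16/5 + 20/3
 = 34/3

11.3333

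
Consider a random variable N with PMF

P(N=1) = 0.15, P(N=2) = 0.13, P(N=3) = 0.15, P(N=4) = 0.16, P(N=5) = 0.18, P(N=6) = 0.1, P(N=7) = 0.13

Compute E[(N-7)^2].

13.31

E[(N-7)^2] = Σ (n-7)^2·P(N=n)
 = 36·0.15 + 25·0.13 + 16·0.15 + 9·0.16 + 4·0.18 + 1·0.1 + 0·0.13
 = 5.4 + 3.25 + 2.4 + 1.44 + 0.72 + 0.1 + 0
 = 13.31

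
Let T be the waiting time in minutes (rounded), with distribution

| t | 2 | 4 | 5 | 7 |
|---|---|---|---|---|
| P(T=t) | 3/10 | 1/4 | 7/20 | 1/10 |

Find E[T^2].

18.85

E[T^2] = Σ t^2·P(T=t)
 = 4·3/10 + 16·1/4 + 25·7/20 + 49·1/10
 = 6/5 + 4 + 35/4 + 49/10
 = 377/20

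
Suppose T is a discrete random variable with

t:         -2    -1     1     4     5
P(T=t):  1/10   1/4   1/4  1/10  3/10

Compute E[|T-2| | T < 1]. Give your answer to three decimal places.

P(T < 1) = 1/10 + 1/4 = 7/20.
E[|T-2| | T < 1] = [4·1/10 + 3·1/4] / (7/20)
 = 23/20 / (7/20)
 = 23/7

3.286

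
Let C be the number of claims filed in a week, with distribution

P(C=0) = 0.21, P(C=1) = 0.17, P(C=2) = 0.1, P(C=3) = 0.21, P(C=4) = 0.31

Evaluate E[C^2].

E[C^2] = Σ c^2·P(C=c)
 = 0·0.21 + 1·0.17 + 4·0.1 + 9·0.21 + 16·0.31
 = 0 + 0.17 + 0.4 + 1.89 + 4.96
 = 7.42

7.42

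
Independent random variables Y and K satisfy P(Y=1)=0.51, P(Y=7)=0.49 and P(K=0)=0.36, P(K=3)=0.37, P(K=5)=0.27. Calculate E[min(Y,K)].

1.5318

E[min(Y,K)] = Σ_y Σ_k min(y,k) · P(Y=y)P(K=k)
 = 0·0.1836 + 1·0.1887 + 1·0.1377 + 0·0.1764 + 3·0.1813 + 5·0.1323
 = 0 + 0.1887 + 0.1377 + 0 + 0.5439 + 0.6615
 = 1.5318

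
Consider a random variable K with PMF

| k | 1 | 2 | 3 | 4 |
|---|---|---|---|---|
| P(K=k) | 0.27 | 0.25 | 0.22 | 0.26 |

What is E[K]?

E[K] = Σ k·P(K=k)
 = 1·0.27 + 2·0.25 + 3·0.22 + 4·0.26
 = 0.27 + 0.5 + 0.66 + 1.04
 = 2.47

2.47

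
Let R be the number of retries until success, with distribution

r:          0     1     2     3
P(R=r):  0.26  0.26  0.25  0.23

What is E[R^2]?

3.33

E[R^2] = Σ r^2·P(R=r)
 = 0·0.26 + 1·0.26 + 4·0.25 + 9·0.23
 = 0 + 0.26 + 1 + 2.07
 = 3.33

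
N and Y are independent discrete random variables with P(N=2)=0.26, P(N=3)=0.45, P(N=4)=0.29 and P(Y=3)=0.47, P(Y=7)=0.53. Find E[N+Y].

E[N+Y] = Σ_n Σ_y (n+y) · P(N=n)P(Y=y)
 = 5·0.1222 + 9·0.1378 + 6·0.2115 + 10·0.2385 + 7·0.1363 + 11·0.1537
 = 0.611 + 1.2402 + 1.269 + 2.385 + 0.9541 + 1.6907
 = 8.15

8.15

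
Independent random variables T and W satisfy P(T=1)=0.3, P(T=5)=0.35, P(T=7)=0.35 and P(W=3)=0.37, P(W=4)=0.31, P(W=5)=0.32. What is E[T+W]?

8.45

E[T+W] = Σ_t Σ_w (t+w) · P(T=t)P(W=w)
 = 4·0.111 + 5·0.093 + 6·0.096 + 8·0.1295 + 9·0.1085 + 10·0.112 + 10·0.1295 + 11·0.1085 + 12·0.112
 = 0.444 + 0.465 + 0.576 + 1.036 + 0.9765 + 1.12 + 1.295 + 1.1935 + 1.344
 = 8.45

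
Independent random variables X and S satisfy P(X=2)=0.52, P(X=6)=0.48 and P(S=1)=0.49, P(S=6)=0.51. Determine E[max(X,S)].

4.9808

E[max(X,S)] = Σ_x Σ_s max(x,s) · P(X=x)P(S=s)
 = 2·0.2548 + 6·0.2652 + 6·0.2352 + 6·0.2448
 = 0.5096 + 1.5912 + 1.4112 + 1.4688
 = 4.9808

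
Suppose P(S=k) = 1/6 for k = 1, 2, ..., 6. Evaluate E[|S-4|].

1.5

E[|S-4|] = Σ |s-4|·P(S=s)
 = 3·1/6 + 2·1/6 + 1·1/6 + 0·1/6 + 1·1/6 + 2·1/6
 = 1/2 + 1/3 + 1/6 + 0 + 1/6 + 1/3
 = 3/2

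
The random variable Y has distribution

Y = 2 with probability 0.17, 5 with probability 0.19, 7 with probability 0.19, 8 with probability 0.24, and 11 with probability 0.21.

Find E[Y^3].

E[Y^3] = Σ y^3·P(Y=y)
 = 8·0.17 + 125·0.19 + 343·0.19 + 512·0.24 + 1331·0.21
 = 1.36 + 23.75 + 65.17 + 122.88 + 279.51
 = 492.67

492.67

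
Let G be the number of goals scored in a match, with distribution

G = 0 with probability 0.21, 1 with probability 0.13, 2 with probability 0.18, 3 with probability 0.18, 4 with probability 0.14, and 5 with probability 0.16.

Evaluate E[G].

E[G] = Σ g·P(G=g)
 = 0·0.21 + 1·0.13 + 2·0.18 + 3·0.18 + 4·0.14 + 5·0.16
 = 0 + 0.13 + 0.36 + 0.54 + 0.56 + 0.8
 = 2.39

2.39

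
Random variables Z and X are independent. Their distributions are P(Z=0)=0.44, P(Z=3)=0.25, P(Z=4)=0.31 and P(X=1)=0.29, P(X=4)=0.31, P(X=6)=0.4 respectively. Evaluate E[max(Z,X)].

E[max(Z,X)] = Σ_z Σ_x max(z,x) · P(Z=z)P(X=x)
 = 1·0.1276 + 4·0.1364 + 6·0.176 + 3·0.0725 + 4·0.0775 + 6·0.1 + 4·0.0899 + 4·0.0961 + 6·0.124
 = 0.1276 + 0.5456 + 1.056 + 0.2175 + 0.31 + 0.6 + 0.3596 + 0.3844 + 0.744
 = 4.3447

4.3447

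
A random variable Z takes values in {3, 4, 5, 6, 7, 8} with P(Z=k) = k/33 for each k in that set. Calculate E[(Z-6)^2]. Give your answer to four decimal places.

2.6364

E[(Z-6)^2] = Σ (z-6)^2·P(Z=z)
 = 9·1/11 + 4·4/33 + 1·5/33 + 0·2/11 + 1·7/33 + 4·8/33
 = 9/11 + 16/33 + 5/33 + 0 + 7/33 + 32/33
 = 29/11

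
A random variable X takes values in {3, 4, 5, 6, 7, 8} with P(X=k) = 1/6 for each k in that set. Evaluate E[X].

5.5

E[X] = Σ x·P(X=x)
 = 3·1/6 + 4·1/6 + 5·1/6 + 6·1/6 + 7·1/6 + 8·1/6
 = 1/2 + 2/3 + 5/6 + 1 + 7/6 + 4/3
 = 11/2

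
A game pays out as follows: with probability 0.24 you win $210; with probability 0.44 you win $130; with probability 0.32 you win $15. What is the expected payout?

E[payout] = 210·0.24 + 130·0.44 + 15·0.32
 = 50.4 + 57.2 + 4.8
 = 112.4

112.4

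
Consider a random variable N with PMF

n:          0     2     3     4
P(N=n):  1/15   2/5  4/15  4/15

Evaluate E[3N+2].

E[3N+2] = Σ (3n+2)·P(N=n)
 = 2·1/15 + 8·2/5 + 11·4/15 + 14·4/15
 = 2/15 + 16/5 + 44/15 + 56/15
 = 10

10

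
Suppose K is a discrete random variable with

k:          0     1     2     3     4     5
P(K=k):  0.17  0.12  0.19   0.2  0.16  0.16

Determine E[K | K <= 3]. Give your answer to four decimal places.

1.6176

P(K <= 3) = 0.17 + 0.12 + 0.19 + 0.2 = 0.68.
E[K | K <= 3] = [0·0.17 + 1·0.12 + 2·0.19 + 3·0.2] / 0.68
 = 1.1 / 0.68
 = 55/34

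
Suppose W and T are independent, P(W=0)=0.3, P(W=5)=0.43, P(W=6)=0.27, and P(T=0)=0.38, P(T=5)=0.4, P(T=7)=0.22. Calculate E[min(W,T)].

E[min(W,T)] = Σ_w Σ_t min(w,t) · P(W=w)P(T=t)
 = 0·0.114 + 0·0.12 + 0·0.066 + 0·0.1634 + 5·0.172 + 5·0.0946 + 0·0.1026 + 5·0.108 + 6·0.0594
 = 0 + 0 + 0 + 0 + 0.86 + 0.473 + 0 + 0.54 + 0.3564
 = 2.2294

2.2294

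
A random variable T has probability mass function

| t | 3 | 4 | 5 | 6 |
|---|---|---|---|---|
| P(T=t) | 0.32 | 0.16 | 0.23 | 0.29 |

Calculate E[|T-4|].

1.13

E[|T-4|] = Σ |t-4|·P(T=t)
 = 1·0.32 + 0·0.16 + 1·0.23 + 2·0.29
 = 0.32 + 0 + 0.23 + 0.58
 = 1.13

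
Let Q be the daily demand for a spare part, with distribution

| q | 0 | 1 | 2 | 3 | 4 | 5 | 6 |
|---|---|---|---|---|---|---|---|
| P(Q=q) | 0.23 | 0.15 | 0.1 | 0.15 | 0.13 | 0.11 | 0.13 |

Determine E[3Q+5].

E[3Q+5] = Σ (3q+5)·P(Q=q)
 = 5·0.23 + 8·0.15 + 11·0.1 + 14·0.15 + 17·0.13 + 20·0.11 + 23·0.13
 = 1.15 + 1.2 + 1.1 + 2.1 + 2.21 + 2.2 + 2.99
 = 12.95

12.95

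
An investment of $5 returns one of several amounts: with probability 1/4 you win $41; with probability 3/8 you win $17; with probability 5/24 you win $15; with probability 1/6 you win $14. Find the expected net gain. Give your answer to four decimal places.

E[payout] = 41·1/4 + 17·3/8 + 15·5/24 + 14·1/6
 = 41/4 + 51/8 + 25/8 + 7/3
 = 265/12
Net = 265/12 - 5 = 205/12

17.0833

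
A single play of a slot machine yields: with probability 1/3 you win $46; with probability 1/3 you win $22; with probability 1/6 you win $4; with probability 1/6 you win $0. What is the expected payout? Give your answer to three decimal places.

E[payout] = 46·1/3 + 22·1/3 + 4·1/6 + 0·1/6
 = 46/3 + 22/3 + 2/3 + 0
 = 70/3

23.333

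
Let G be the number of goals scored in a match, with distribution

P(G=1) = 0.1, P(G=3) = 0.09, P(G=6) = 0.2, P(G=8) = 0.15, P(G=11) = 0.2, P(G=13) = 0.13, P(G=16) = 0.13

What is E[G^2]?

97.16

E[G^2] = Σ g^2·P(G=g)
 = 1·0.1 + 9·0.09 + 36·0.2 + 64·0.15 + 121·0.2 + 169·0.13 + 256·0.13
 = 0.1 + 0.81 + 7.2 + 9.6 + 24.2 + 21.97 + 33.28
 = 97.16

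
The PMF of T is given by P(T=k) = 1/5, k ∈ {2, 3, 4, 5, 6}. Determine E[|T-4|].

E[|T-4|] = Σ |t-4|·P(T=t)
 = 2·1/5 + 1·1/5 + 0·1/5 + 1·1/5 + 2·1/5
 = 2/5 + 1/5 + 0 + 1/5 + 2/5
 = 6/5

1.2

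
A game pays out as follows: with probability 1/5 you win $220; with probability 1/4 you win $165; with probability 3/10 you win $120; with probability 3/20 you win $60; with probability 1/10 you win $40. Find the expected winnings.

E[payout] = 220·1/5 + 165·1/4 + 120·3/10 + 60·3/20 + 40·1/10
 = 44 + 165/4 + 36 + 9 + 4
 = 537/4

134.25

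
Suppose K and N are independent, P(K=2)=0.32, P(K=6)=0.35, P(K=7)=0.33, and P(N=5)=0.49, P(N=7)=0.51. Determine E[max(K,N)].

6.5149

E[max(K,N)] = Σ_k Σ_n max(k,n) · P(K=k)P(N=n)
 = 5·0.1568 + 7·0.1632 + 6·0.1715 + 7·0.1785 + 7·0.1617 + 7·0.1683
 = 0.784 + 1.1424 + 1.029 + 1.2495 + 1.1319 + 1.1781
 = 6.5149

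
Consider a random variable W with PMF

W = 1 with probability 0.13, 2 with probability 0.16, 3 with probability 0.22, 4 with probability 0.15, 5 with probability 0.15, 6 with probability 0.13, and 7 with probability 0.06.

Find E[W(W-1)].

12.86

E[W(W-1)] = Σ w(w-1)·P(W=w)
 = 0·0.13 + 2·0.16 + 6·0.22 + 12·0.15 + 20·0.15 + 30·0.13 + 42·0.06
 = 0 + 0.32 + 1.32 + 1.8 + 3 + 3.9 + 2.52
 = 12.86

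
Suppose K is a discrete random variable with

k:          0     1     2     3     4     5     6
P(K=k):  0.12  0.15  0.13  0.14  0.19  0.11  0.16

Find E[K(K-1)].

E[K(K-1)] = Σ k(k-1)·P(K=k)
 = 0·0.12 + 0·0.15 + 2·0.13 + 6·0.14 + 12·0.19 + 20·0.11 + 30·0.16
 = 0 + 0 + 0.26 + 0.84 + 2.28 + 2.2 + 4.8
 = 10.38

10.38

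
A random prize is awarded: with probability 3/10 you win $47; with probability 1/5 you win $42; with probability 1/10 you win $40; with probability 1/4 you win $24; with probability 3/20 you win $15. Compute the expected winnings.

E[payout] = 47·3/10 + 42·1/5 + 40·1/10 + 24·1/4 + 15·3/20
 = 141/10 + 42/5 + 4 + 6 + 9/4
 = 139/4

34.75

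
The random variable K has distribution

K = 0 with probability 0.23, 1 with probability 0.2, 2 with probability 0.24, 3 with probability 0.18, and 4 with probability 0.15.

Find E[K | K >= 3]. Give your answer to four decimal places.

P(K >= 3) = 0.18 + 0.15 = 0.33.
E[K | K >= 3] = [3·0.18 + 4·0.15] / 0.33
 = 1.14 / 0.33
 = 38/11

3.4545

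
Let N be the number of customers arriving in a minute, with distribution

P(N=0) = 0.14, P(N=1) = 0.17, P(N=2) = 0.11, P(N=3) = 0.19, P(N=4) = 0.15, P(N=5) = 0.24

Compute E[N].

E[N] = Σ n·P(N=n)
 = 0·0.14 + 1·0.17 + 2·0.11 + 3·0.19 + 4·0.15 + 5·0.24
 = 0 + 0.17 + 0.22 + 0.57 + 0.6 + 1.2
 = 2.76

2.76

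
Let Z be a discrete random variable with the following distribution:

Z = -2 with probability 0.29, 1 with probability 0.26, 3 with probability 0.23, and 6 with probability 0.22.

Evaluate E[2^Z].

E[2^Z] = Σ 2^z·P(Z=z)
 = 0.25·0.29 + 2·0.26 + 8·0.23 + 64·0.22
 = 0.0725 + 0.52 + 1.84 + 14.08
 = 16.5125

16.5125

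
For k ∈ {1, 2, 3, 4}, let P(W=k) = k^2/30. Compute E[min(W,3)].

2.8

E[min(W,3)] = Σ min(w,3)·P(W=w)
 = 1·1/30 + 2·2/15 + 3·3/10 + 3·8/15
 = 1/30 + 4/15 + 9/10 + 8/5
 = 14/5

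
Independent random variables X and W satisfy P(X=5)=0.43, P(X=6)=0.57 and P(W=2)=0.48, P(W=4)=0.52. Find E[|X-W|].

2.53

E[|X-W|] = Σ_x Σ_w |x-w| · P(X=x)P(W=w)
 = 3·0.2064 + 1·0.2236 + 4·0.2736 + 2·0.2964
 = 0.6192 + 0.2236 + 1.0944 + 0.5928
 = 2.53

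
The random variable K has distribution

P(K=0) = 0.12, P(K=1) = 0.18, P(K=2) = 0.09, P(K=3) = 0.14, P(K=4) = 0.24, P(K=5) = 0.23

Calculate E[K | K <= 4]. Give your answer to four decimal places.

P(K <= 4) = 0.12 + 0.18 + 0.09 + 0.14 + 0.24 = 0.77.
E[K | K <= 4] = [0·0.12 + 1·0.18 + 2·0.09 + 3·0.14 + 4·0.24] / 0.77
 = 1.74 / 0.77
 = 174/77

2.2597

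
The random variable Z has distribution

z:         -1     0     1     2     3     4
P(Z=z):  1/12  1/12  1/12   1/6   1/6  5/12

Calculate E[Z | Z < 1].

P(Z < 1) = 1/12 + 1/12 = 1/6.
E[Z | Z < 1] = [(-1)·1/12 + 0·1/12] / (1/6)
 = -1/12 / (1/6)
 = -1/2

-0.5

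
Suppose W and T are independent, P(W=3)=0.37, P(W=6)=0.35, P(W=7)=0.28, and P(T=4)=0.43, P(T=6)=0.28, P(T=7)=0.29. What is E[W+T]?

10.6

E[W+T] = Σ_w Σ_t (w+t) · P(W=w)P(T=t)
 = 7·0.1591 + 9·0.1036 + 10·0.1073 + 10·0.1505 + 12·0.098 + 13·0.1015 + 11·0.1204 + 13·0.0784 + 14·0.0812
 = 1.1137 + 0.9324 + 1.073 + 1.505 + 1.176 + 1.3195 + 1.3244 + 1.0192 + 1.1368
 = 10.6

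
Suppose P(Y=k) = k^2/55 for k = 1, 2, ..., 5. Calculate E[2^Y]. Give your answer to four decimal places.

20.8364

E[2^Y] = Σ 2^y·P(Y=y)
 = 2·1/55 + 4·4/55 + 8·9/55 + 16·16/55 + 32·5/11
 = 2/55 + 16/55 + 72/55 + 256/55 + 160/11
 = 1146/55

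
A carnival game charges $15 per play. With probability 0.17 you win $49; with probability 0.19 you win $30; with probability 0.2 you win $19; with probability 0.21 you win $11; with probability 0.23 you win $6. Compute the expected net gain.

6.52

E[payout] = 49·0.17 + 30·0.19 + 19·0.2 + 11·0.21 + 6·0.23
 = 8.33 + 5.7 + 3.8 + 2.31 + 1.38
 = 21.52
Net = 21.52 - 15 = 6.52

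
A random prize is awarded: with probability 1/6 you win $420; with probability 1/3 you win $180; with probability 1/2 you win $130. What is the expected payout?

195

E[payout] = 420·1/6 + 180·1/3 + 130·1/2
 = 70 + 60 + 65
 = 195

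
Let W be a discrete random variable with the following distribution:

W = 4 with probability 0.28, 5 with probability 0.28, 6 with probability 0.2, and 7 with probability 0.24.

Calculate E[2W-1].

E[2W-1] = Σ (2w-1)·P(W=w)
 = 7·0.28 + 9·0.28 + 11·0.2 + 13·0.24
 = 1.96 + 2.52 + 2.2 + 3.12
 = 9.8

9.8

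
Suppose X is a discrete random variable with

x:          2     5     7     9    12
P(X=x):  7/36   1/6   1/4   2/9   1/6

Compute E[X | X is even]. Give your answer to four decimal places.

P(X is even) = 7/36 + 1/6 = 13/36.
E[X | X is even] = [2·7/36 + 12·1/6] / (13/36)
 = 43/18 / (13/36)
 = 86/13

6.6154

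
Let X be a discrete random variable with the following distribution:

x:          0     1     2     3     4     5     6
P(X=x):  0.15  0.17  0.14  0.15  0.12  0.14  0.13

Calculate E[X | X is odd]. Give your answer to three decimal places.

2.870

P(X is odd) = 0.17 + 0.15 + 0.14 = 0.46.
E[X | X is odd] = [1·0.17 + 3·0.15 + 5·0.14] / 0.46
 = 1.32 / 0.46
 = 66/23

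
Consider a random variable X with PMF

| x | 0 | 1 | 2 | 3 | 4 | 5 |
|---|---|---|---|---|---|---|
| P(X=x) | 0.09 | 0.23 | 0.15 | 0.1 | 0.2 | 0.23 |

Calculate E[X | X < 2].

0.71875

P(X < 2) = 0.09 + 0.23 = 0.32.
E[X | X < 2] = [0·0.09 + 1·0.23] / 0.32
 = 0.23 / 0.32
 = 23/32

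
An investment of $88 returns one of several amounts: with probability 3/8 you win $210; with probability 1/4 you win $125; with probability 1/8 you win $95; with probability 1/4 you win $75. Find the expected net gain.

E[payout] = 210·3/8 + 125·1/4 + 95·1/8 + 75·1/4
 = 315/4 + 125/4 + 95/8 + 75/4
 = 1125/8
Net = 1125/8 - 88 = 421/8

52.625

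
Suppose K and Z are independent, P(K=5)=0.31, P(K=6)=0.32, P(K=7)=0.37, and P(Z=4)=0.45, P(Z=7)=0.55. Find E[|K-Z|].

1.444

E[|K-Z|] = Σ_k Σ_z |k-z| · P(K=k)P(Z=z)
 = 1·0.1395 + 2·0.1705 + 2·0.144 + 1·0.176 + 3·0.1665 + 0·0.2035
 = 0.1395 + 0.341 + 0.288 + 0.176 + 0.4995 + 0
 = 1.444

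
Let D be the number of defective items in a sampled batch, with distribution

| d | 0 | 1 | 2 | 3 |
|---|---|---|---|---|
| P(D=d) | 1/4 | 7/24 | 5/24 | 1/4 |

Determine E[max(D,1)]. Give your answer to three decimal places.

1.708

E[max(D,1)] = Σ max(d,1)·P(D=d)
 = 1·1/4 + 1·7/24 + 2·5/24 + 3·1/4
 = 1/4 + 7/24 + 5/12 + 3/4
 = 41/24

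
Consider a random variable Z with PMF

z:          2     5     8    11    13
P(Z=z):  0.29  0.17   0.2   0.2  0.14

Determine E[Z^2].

E[Z^2] = Σ z^2·P(Z=z)
 = 4·0.29 + 25·0.17 + 64·0.2 + 121·0.2 + 169·0.14
 = 1.16 + 4.25 + 12.8 + 24.2 + 23.66
 = 66.07

66.07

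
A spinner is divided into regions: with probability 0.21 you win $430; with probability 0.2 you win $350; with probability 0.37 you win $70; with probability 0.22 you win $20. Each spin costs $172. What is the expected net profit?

18.6

E[payout] = 430·0.21 + 350·0.2 + 70·0.37 + 20·0.22
 = 90.3 + 70 + 25.9 + 4.4
 = 190.6
Net = 190.6 - 172 = 18.6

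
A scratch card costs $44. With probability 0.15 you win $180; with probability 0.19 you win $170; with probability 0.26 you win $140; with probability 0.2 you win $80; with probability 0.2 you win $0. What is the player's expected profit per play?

67.7

E[payout] = 180·0.15 + 170·0.19 + 140·0.26 + 80·0.2 + 0·0.2
 = 27 + 32.3 + 36.4 + 16 + 0
 = 111.7
Net = 111.7 - 44 = 67.7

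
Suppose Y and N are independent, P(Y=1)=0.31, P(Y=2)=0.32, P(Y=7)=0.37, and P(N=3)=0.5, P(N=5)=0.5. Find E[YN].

E[YN] = Σ_y Σ_n yn · P(Y=y)P(N=n)
 = 3·0.155 + 5·0.155 + 6·0.16 + 10·0.16 + 21·0.185 + 35·0.185
 = 0.465 + 0.775 + 0.96 + 1.6 + 3.885 + 6.475
 = 14.16

14.16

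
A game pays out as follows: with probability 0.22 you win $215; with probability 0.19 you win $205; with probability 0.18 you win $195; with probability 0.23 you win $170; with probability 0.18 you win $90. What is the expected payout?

E[payout] = 215·0.22 + 205·0.19 + 195·0.18 + 170·0.23 + 90·0.18
 = 47.3 + 38.95 + 35.1 + 39.1 + 16.2
 = 176.65

176.65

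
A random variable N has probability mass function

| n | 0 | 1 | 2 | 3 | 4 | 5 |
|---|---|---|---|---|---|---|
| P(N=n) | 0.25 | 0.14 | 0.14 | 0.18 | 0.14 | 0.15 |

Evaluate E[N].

E[N] = Σ n·P(N=n)
 = 0·0.25 + 1·0.14 + 2·0.14 + 3·0.18 + 4·0.14 + 5·0.15
 = 0 + 0.14 + 0.28 + 0.54 + 0.56 + 0.75
 = 2.27

2.27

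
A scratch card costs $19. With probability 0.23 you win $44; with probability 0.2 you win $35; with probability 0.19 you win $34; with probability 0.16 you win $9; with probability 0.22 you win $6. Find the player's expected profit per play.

7.34

E[payout] = 44·0.23 + 35·0.2 + 34·0.19 + 9·0.16 + 6·0.22
 = 10.12 + 7 + 6.46 + 1.44 + 1.32
 = 26.34
Net = 26.34 - 19 = 7.34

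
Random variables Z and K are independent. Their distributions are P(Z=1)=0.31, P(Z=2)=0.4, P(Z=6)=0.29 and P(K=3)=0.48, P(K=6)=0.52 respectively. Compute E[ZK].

12.996

E[ZK] = Σ_z Σ_k zk · P(Z=z)P(K=k)
 = 3·0.1488 + 6·0.1612 + 6·0.192 + 12·0.208 + 18·0.1392 + 36·0.1508
 = 0.4464 + 0.9672 + 1.152 + 2.496 + 2.5056 + 5.4288
 = 12.996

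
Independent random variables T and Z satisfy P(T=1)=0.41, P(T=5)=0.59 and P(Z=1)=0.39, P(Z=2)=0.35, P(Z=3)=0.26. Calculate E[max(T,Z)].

3.7167

E[max(T,Z)] = Σ_t Σ_z max(t,z) · P(T=t)P(Z=z)
 = 1·0.1599 + 2·0.1435 + 3·0.1066 + 5·0.2301 + 5·0.2065 + 5·0.1534
 = 0.1599 + 0.287 + 0.3198 + 1.1505 + 1.0325 + 0.767
 = 3.7167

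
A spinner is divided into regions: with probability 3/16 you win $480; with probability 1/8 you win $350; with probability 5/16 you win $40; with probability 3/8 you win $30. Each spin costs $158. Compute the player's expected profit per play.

-0.5

E[payout] = 480·3/16 + 350·1/8 + 40·5/16 + 30·3/8
 = 90 + 175/4 + 25/2 + 45/4
 = 315/2
Net = 315/2 - 158 = -1/2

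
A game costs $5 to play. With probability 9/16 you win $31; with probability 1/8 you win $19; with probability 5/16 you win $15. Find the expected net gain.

E[payout] = 31·9/16 + 19·1/8 + 15·5/16
 = 279/16 + 19/8 + 75/16
 = 49/2
Net = 49/2 - 5 = 39/2

19.5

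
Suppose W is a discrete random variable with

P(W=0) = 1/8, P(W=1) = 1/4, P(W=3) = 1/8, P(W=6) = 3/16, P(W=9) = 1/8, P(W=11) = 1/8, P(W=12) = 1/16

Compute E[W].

5

E[W] = Σ w·P(W=w)
 = 0·1/8 + 1·1/4 + 3·1/8 + 6·3/16 + 9·1/8 + 11·1/8 + 12·1/16
 = 0 + 1/4 + 3/8 + 9/8 + 9/8 + 11/8 + 3/4
 = 5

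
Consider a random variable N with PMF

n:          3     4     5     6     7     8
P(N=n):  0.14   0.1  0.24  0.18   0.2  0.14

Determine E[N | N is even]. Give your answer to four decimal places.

6.1905

P(N is even) = 0.1 + 0.18 + 0.14 = 0.42.
E[N | N is even] = [4·0.1 + 6·0.18 + 8·0.14] / 0.42
 = 2.6 / 0.42
 = 130/21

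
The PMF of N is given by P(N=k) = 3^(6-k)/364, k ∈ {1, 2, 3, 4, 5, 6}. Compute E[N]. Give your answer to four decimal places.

1.4918

E[N] = Σ n·P(N=n)
 = 1·243/364 + 2·81/364 + 3·27/364 + 4·9/364 + 5·3/364 + 6·1/364
 = 243/364 + 81/182 + 81/364 + 9/91 + 15/364 + 3/182
 = 543/364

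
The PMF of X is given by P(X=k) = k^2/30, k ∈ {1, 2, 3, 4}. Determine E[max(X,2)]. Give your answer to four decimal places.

E[max(X,2)] = Σ max(x,2)·P(X=x)
 = 2·1/30 + 2·2/15 + 3·3/10 + 4·8/15
 = 1/15 + 4/15 + 9/10 + 32/15
 = 101/30

3.3667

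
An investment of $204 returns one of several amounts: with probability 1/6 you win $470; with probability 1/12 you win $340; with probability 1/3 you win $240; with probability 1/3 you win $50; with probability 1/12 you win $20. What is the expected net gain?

E[payout] = 470·1/6 + 340·1/12 + 240·1/3 + 50·1/3 + 20·1/12
 = 235/3 + 85/3 + 80 + 50/3 + 5/3
 = 205
Net = 205 - 204 = 1

1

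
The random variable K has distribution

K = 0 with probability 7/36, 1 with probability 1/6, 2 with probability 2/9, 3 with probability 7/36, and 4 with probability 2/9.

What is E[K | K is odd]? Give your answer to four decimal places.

P(K is odd) = 1/6 + 7/36 = 13/36.
E[K | K is odd] = [1·1/6 + 3·7/36] / (13/36)
 = 3/4 / (13/36)
 = 27/13

2.0769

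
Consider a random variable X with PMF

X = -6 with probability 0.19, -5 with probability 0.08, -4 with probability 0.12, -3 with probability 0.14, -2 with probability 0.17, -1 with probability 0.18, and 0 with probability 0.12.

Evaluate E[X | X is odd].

P(X is odd) = 0.08 + 0.14 + 0.18 = 0.4.
E[X | X is odd] = [(-5)·0.08 + (-3)·0.14 + (-1)·0.18] / 0.4
 = -1 / 0.4
 = -5/2

-2.5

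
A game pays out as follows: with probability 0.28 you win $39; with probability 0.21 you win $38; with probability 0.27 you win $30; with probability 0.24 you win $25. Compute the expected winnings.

33

E[payout] = 39·0.28 + 38·0.21 + 30·0.27 + 25·0.24
 = 10.92 + 7.98 + 8.1 + 6
 = 33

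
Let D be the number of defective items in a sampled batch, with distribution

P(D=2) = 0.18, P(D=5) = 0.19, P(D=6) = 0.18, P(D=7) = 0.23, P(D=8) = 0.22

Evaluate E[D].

5.76

E[D] = Σ d·P(D=d)
 = 2·0.18 + 5·0.19 + 6·0.18 + 7·0.23 + 8·0.22
 = 0.36 + 0.95 + 1.08 + 1.61 + 1.76
 = 5.76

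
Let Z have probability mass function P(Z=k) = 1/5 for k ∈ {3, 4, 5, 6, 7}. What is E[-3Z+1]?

E[-3Z+1] = Σ (-3z+1)·P(Z=z)
 = (-8)·1/5 + (-11)·1/5 + (-14)·1/5 + (-17)·1/5 + (-20)·1/5
 = (-8/5) + (-11/5) + (-14/5) + (-17/5) + (-4)
 = -14

-14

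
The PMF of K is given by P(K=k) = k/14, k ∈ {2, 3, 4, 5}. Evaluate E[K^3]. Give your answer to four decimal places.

E[K^3] = Σ k^3·P(K=k)
 = 8·1/7 + 27·3/14 + 64·2/7 + 125·5/14
 = 8/7 + 81/14 + 128/7 + 625/14
 = 489/7

69.8571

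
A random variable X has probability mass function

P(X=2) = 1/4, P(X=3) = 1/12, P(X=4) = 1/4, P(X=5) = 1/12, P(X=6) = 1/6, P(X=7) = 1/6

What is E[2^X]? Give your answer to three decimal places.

E[2^X] = Σ 2^x·P(X=x)
 = 4·1/4 + 8·1/12 + 16·1/4 + 32·1/12 + 64·1/6 + 128·1/6
 = 1 + 2/3 + 4 + 8/3 + 32/3 + 64/3
 = 121/3

40.333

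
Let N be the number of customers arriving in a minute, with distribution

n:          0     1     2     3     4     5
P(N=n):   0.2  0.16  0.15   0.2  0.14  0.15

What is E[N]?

2.37

E[N] = Σ n·P(N=n)
 = 0·0.2 + 1·0.16 + 2·0.15 + 3·0.2 + 4·0.14 + 5·0.15
 = 0 + 0.16 + 0.3 + 0.6 + 0.56 + 0.75
 = 2.37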